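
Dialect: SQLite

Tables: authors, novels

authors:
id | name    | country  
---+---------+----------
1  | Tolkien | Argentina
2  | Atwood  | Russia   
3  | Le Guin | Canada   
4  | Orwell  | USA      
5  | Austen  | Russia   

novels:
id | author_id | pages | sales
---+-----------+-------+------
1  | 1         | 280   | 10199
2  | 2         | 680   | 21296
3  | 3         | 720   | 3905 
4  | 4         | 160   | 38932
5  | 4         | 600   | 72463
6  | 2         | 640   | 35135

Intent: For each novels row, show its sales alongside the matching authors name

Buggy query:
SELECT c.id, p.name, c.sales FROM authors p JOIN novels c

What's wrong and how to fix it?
Bug: JOIN with no ON clause produces a cartesian product; every novels row pairs with every authors row

Fix: Add ON c.author_id = p.id to the JOIN

Corrected query:
SELECT c.id, p.name, c.sales FROM authors p JOIN novels c ON c.author_id = p.id

Result:
id | name    | sales
---+---------+------
1  | Tolkien | 10199
2  | Atwood  | 21296
3  | Le Guin | 3905 
4  | Orwell  | 38932
5  | Orwell  | 72463
6  | Atwood  | 35135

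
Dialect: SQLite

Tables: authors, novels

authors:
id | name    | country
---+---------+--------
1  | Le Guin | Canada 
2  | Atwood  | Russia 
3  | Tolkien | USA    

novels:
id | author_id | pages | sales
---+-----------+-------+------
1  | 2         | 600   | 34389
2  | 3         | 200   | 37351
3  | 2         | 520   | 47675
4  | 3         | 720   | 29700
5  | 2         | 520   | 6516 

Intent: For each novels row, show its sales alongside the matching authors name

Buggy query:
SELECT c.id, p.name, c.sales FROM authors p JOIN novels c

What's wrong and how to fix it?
Bug: Missing join condition: each novels row is matched to all authors rows instead of just its own

Fix: Specify the join condition linking the foreign key to the parent id

Corrected query:
SELECT c.id, p.name, c.sales FROM authors p JOIN novels c ON c.author_id = p.id

Result:
id | name    | sales
---+---------+------
1  | Atwood  | 34389
2  | Tolkien | 37351
3  | Atwood  | 47675
4  | Tolkien | 29700
5  | Atwood  | 6516 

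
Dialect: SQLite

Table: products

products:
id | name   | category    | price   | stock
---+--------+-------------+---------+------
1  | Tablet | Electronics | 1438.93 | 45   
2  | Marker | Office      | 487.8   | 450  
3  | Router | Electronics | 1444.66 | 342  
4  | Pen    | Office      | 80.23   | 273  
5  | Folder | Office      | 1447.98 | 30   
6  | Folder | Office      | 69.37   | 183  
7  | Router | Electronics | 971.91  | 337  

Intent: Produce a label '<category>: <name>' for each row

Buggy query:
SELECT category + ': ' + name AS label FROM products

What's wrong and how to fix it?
Bug: SQLite uses || for string concatenation; + coerces text to numbers (yielding 0)

Fix: Replace + with || to concatenate text

Corrected query:
SELECT category || ': ' || name AS label FROM products

Result:
label              
-------------------
Electronics: Tablet
Office: Marker     
Electronics: Router
Office: Pen        
Office: Folder     
Office: Folder     
Electronics: Router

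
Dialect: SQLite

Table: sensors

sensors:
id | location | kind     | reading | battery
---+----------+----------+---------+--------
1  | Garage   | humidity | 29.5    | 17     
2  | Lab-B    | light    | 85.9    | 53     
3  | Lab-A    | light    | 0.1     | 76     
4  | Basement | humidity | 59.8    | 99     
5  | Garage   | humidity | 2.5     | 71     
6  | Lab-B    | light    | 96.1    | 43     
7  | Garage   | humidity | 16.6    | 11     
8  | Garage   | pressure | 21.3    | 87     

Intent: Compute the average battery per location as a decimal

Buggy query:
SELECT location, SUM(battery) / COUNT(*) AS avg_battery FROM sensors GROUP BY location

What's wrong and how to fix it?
Bug: Both operands are integers, so '/' performs integer division and truncates

Fix: Multiply by 1.0 (or CAST to REAL) to force floating-point division

Corrected query:
SELECT location, SUM(battery) * 1.0 / COUNT(*) AS avg_battery FROM sensors GROUP BY location

Result:
location | avg_battery
---------+------------
Basement | 99         
Garage   | 46.5       
Lab-A    | 76         
Lab-B    | 48         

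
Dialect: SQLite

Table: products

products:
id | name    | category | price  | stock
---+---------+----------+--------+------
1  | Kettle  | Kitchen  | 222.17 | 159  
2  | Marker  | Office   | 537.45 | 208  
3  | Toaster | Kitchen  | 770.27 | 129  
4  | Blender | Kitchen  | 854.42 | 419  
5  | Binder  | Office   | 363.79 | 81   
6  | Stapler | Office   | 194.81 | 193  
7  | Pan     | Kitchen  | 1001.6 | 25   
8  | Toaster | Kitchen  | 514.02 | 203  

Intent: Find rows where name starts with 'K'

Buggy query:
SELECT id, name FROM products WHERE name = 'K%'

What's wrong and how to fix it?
Bug: Wildcards only work with LIKE; '=' treats '%' as a literal character

Fix: Replace '=' with LIKE so 'K%' is treated as a pattern

Corrected query:
SELECT id, name FROM products WHERE name LIKE 'K%'

Result:
id | name  
---+-------
1  | Kettle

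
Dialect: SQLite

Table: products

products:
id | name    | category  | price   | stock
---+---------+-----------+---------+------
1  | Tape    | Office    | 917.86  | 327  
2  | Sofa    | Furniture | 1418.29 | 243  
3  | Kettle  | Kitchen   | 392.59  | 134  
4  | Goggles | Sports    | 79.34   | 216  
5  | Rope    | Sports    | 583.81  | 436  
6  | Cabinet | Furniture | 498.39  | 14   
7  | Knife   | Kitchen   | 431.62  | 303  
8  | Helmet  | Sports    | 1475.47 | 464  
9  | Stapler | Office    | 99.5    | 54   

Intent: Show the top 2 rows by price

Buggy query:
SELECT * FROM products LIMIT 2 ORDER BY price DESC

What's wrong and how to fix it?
Bug: ORDER BY cannot follow LIMIT; LIMIT is the final clause

Fix: Swap the clauses: ORDER BY first, then LIMIT

Corrected query:
SELECT * FROM products ORDER BY price DESC LIMIT 2

Result:
id | name   | category  | price   | stock
---+--------+-----------+---------+------
8  | Helmet | Sports    | 1475.47 | 464  
2  | Sofa   | Furniture | 1418.29 | 243  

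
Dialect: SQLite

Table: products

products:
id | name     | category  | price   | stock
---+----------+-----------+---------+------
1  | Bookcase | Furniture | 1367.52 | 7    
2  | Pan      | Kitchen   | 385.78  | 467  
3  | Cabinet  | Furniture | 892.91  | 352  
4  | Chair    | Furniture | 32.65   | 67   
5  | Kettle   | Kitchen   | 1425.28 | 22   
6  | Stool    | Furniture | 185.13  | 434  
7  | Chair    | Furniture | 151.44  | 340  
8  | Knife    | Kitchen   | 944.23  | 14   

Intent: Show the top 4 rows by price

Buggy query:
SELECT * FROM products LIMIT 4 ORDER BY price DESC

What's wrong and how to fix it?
Bug: ORDER BY cannot follow LIMIT; LIMIT is the final clause

Fix: Swap the clauses: ORDER BY first, then LIMIT

Corrected query:
SELECT * FROM products ORDER BY price DESC LIMIT 4

Result:
id | name     | category  | price   | stock
---+----------+-----------+---------+------
5  | Kettle   | Kitchen   | 1425.28 | 22   
1  | Bookcase | Furniture | 1367.52 | 7    
8  | Knife    | Kitchen   | 944.23  | 14   
3  | Cabinet  | Furniture | 892.91  | 352  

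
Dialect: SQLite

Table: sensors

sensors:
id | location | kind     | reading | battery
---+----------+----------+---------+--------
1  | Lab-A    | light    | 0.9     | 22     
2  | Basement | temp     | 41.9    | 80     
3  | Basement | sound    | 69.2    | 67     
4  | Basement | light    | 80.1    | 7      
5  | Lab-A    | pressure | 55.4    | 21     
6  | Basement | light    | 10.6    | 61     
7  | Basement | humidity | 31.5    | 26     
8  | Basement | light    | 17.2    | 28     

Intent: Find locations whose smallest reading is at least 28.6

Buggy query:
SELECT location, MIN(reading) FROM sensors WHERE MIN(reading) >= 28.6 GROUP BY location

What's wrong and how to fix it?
Bug: MIN() in WHERE is a misuse of aggregate

Fix: Use HAVING for the per-group MIN condition

Corrected query:
SELECT location, MIN(reading) FROM sensors GROUP BY location HAVING MIN(reading) >= 28.6

Result:
(no rows)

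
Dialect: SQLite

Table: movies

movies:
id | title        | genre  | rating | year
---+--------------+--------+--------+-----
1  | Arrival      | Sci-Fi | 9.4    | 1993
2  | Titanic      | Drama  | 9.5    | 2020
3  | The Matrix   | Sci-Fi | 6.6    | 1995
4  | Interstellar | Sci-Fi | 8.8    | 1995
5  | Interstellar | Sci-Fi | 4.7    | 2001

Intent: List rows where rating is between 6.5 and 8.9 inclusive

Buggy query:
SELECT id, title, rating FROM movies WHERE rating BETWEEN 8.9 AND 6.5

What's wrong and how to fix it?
Bug: The bounds are reversed; BETWEEN a AND b requires a <= b to match anything

Fix: Swap the bounds so the smaller value comes first

Corrected query:
SELECT id, title, rating FROM movies WHERE rating BETWEEN 6.5 AND 8.9

Result:
id | title        | rating
---+--------------+-------
3  | The Matrix   | 6.6   
4  | Interstellar | 8.8   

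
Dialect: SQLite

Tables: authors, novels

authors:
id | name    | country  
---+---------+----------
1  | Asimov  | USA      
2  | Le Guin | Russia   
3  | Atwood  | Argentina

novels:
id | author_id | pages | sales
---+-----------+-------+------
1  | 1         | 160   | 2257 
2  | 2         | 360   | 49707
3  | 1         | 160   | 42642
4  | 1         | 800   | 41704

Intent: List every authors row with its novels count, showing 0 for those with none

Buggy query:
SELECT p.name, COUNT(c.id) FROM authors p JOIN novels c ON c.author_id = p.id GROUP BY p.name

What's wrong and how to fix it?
Bug: INNER JOIN drops authors rows that have no matching novels rows

Fix: Use LEFT JOIN so parents without children still appear (COUNT(c.id) gives 0)

Corrected query:
SELECT p.name, COUNT(c.id) FROM authors p LEFT JOIN novels c ON c.author_id = p.id GROUP BY p.name

Result:
name    | COUNT(c.id)
--------+------------
Asimov  | 3          
Atwood  | 0          
Le Guin | 1          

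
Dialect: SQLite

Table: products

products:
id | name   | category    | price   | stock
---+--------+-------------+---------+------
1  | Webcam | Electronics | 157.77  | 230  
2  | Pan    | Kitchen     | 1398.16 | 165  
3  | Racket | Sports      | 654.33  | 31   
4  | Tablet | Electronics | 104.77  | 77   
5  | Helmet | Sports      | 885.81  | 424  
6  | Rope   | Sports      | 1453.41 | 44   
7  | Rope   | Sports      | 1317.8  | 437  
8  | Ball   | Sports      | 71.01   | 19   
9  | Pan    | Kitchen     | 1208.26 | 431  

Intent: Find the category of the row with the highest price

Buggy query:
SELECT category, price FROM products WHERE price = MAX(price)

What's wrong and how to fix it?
Bug: WHERE is evaluated per row; an aggregate over the whole table isn't defined there

Fix: Use a subquery: WHERE price = (SELECT MAX(price) FROM products)

Corrected query:
SELECT category, price FROM products WHERE price = (SELECT MAX(price) FROM products)

Result:
category | price  
---------+--------
Sports   | 1453.41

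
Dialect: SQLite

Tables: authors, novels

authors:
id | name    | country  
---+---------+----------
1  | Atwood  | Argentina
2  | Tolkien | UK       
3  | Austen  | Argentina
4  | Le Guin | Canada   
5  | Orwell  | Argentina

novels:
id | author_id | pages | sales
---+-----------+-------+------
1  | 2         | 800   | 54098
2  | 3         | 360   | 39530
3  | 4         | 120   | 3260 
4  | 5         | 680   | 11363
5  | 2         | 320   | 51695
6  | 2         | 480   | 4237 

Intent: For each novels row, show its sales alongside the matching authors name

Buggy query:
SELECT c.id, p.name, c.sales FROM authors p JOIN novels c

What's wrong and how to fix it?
Bug: Missing join condition: each novels row is matched to all authors rows instead of just its own

Fix: Specify the join condition linking the foreign key to the parent id

Corrected query:
SELECT c.id, p.name, c.sales FROM authors p JOIN novels c ON c.author_id = p.id

Result:
id | name    | sales
---+---------+------
1  | Tolkien | 54098
2  | Austen  | 39530
3  | Le Guin | 3260 
4  | Orwell  | 11363
5  | Tolkien | 51695
6  | Tolkien | 4237 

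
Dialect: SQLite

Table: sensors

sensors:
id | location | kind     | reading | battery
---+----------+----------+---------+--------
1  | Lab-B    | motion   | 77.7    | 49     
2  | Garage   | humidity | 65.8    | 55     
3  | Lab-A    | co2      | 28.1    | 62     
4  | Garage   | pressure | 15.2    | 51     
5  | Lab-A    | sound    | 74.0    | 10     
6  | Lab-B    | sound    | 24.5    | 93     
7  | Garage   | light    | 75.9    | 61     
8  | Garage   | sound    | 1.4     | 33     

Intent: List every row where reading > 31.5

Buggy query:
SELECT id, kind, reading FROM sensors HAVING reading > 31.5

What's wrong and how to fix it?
Bug: This is a non-aggregate query (no GROUP BY, no aggregates), so in SQLite the HAVING clause is invalid here; a row-level condition belongs in WHERE

Fix: Replace HAVING with WHERE since the condition applies to individual rows

Corrected query:
SELECT id, kind, reading FROM sensors WHERE reading > 31.5

Result:
id | kind     | reading
---+----------+--------
1  | motion   | 77.7   
2  | humidity | 65.8   
5  | sound    | 74     
7  | light    | 75.9   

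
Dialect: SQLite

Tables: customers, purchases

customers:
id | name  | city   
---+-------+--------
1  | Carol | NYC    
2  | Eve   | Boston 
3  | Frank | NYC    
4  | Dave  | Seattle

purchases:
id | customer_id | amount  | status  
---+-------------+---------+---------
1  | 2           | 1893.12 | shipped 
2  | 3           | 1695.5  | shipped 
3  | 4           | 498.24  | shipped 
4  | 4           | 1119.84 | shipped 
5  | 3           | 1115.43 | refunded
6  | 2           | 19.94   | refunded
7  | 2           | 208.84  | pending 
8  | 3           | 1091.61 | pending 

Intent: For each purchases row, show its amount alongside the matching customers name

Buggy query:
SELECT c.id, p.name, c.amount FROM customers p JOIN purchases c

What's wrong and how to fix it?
Bug: JOIN with no ON clause produces a cartesian product; every purchases row pairs with every customers row

Fix: Specify the join condition linking the foreign key to the parent id

Corrected query:
SELECT c.id, p.name, c.amount FROM customers p JOIN purchases c ON c.customer_id = p.id

Result:
id | name  | amount 
---+-------+--------
1  | Eve   | 1893.12
2  | Frank | 1695.5 
3  | Dave  | 498.24 
4  | Dave  | 1119.84
5  | Frank | 1115.43
6  | Eve   | 19.94  
7  | Eve   | 208.84 
8  | Frank | 1091.61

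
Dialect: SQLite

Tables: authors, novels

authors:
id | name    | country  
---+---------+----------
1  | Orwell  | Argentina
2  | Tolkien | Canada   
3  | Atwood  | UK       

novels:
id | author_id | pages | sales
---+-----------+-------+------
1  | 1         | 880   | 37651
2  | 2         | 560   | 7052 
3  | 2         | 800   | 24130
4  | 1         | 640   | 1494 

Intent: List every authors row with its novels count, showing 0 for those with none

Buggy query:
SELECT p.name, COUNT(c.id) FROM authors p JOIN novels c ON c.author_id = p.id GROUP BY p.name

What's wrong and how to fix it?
Bug: INNER JOIN drops authors rows that have no matching novels rows

Fix: Switch to LEFT JOIN to retain unmatched parent rows

Corrected query:
SELECT p.name, COUNT(c.id) FROM authors p LEFT JOIN novels c ON c.author_id = p.id GROUP BY p.name

Result:
name    | COUNT(c.id)
--------+------------
Atwood  | 0          
Orwell  | 2          
Tolkien | 2          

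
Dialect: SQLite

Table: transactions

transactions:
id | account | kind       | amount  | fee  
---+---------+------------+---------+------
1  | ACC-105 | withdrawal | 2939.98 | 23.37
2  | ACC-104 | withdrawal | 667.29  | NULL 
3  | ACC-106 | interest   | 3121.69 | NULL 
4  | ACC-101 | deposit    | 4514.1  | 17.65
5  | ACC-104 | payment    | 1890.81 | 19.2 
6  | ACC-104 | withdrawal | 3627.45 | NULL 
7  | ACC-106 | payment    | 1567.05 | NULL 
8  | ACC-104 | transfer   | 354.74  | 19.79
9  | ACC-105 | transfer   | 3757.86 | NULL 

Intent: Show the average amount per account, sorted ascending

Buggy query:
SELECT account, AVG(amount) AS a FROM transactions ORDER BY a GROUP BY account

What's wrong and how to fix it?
Bug: ORDER BY appears before GROUP BY; SQL clause order requires GROUP BY first

Fix: Move ORDER BY to the end, after GROUP BY

Corrected query:
SELECT account, AVG(amount) AS a FROM transactions GROUP BY account ORDER BY a

Result:
account | a        
--------+----------
ACC-104 | 1635.0725
ACC-106 | 2344.37  
ACC-105 | 3348.92  
ACC-101 | 4514.1   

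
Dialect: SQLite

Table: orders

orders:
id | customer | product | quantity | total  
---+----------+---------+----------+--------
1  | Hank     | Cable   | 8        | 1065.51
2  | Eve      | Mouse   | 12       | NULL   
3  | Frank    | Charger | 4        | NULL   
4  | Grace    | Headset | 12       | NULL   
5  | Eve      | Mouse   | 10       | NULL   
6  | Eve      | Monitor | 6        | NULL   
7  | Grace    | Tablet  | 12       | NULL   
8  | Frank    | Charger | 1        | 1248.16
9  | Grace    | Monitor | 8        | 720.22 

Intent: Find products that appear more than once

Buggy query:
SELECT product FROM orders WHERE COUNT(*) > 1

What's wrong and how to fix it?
Bug: COUNT(*) is an aggregate and cannot be used in WHERE

Fix: Group first, then use HAVING for the count condition

Corrected query:
SELECT product FROM orders GROUP BY product HAVING COUNT(*) > 1

Result:
product
-------
Charger
Monitor
Mouse  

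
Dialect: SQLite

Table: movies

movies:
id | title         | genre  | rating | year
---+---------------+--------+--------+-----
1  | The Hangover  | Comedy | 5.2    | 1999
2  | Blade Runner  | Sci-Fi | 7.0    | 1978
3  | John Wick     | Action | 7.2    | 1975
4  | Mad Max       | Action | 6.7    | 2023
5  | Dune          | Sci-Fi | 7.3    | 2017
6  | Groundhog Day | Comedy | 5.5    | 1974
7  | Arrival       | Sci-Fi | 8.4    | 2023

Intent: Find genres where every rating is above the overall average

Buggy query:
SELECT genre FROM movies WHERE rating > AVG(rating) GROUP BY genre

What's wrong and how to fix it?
Bug: WHERE evaluates per row before aggregation, so AVG() is unavailable

Fix: Use a subquery for AVG and a HAVING MIN(...) filter so the condition holds for every row in the group

Corrected query:
SELECT genre FROM movies GROUP BY genre HAVING MIN(rating) > (SELECT AVG(rating) FROM movies)

Result:
genre 
------
Sci-Fi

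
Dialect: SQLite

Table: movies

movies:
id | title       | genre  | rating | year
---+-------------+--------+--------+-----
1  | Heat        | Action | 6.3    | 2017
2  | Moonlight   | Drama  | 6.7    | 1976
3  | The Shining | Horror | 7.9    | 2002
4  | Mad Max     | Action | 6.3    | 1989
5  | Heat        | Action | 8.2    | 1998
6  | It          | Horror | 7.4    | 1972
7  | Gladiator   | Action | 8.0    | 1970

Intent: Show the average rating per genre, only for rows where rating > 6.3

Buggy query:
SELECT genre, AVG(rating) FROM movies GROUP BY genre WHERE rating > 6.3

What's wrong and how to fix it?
Bug: WHERE cannot follow GROUP BY

Fix: Move the WHERE clause before GROUP BY

Corrected query:
SELECT genre, AVG(rating) FROM movies WHERE rating > 6.3 GROUP BY genre

Result:
genre  | AVG(rating)
-------+------------
Action | 8.1        
Drama  | 6.7        
Horror | 7.65       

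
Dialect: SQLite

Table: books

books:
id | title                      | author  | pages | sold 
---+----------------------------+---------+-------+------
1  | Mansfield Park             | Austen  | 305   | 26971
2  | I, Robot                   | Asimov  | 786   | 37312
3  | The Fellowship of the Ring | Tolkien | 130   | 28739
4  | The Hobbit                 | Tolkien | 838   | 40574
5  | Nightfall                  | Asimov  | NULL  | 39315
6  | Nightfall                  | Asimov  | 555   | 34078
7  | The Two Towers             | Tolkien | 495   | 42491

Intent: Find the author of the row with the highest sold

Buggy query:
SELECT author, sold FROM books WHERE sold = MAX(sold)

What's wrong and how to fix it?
Bug: WHERE is evaluated per row; an aggregate over the whole table isn't defined there

Fix: Use a subquery: WHERE sold = (SELECT MAX(sold) FROM books)

Corrected query:
SELECT author, sold FROM books WHERE sold = (SELECT MAX(sold) FROM books)

Result:
author  | sold 
--------+------
Tolkien | 42491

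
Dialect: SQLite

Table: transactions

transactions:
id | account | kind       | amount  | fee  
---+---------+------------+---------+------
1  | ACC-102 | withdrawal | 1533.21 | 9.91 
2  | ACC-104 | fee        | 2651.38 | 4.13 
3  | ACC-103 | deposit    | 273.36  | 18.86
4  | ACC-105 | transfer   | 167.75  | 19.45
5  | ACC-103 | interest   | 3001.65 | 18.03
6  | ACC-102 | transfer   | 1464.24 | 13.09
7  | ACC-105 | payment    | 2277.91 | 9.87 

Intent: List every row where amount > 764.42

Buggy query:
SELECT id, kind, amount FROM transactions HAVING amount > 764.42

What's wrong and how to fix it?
Bug: This is a non-aggregate query (no GROUP BY, no aggregates), so in SQLite the HAVING clause is invalid here; a row-level condition belongs in WHERE

Fix: Use WHERE for row-level filtering

Corrected query:
SELECT id, kind, amount FROM transactions WHERE amount > 764.42

Result:
id | kind       | amount 
---+------------+--------
1  | withdrawal | 1533.21
2  | fee        | 2651.38
5  | interest   | 3001.65
6  | transfer   | 1464.24
7  | payment    | 2277.91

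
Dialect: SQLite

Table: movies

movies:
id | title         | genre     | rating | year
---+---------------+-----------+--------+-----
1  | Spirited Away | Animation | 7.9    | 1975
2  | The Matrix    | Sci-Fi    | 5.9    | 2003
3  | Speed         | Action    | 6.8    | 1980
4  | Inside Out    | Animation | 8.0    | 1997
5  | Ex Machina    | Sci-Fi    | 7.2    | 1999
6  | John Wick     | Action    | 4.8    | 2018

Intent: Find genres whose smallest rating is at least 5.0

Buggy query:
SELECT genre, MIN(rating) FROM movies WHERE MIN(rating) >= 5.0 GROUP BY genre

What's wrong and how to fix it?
Bug: Aggregates like MIN are computed per group after WHERE runs

Fix: Replace WHERE with HAVING after the GROUP BY

Corrected query:
SELECT genre, MIN(rating) FROM movies GROUP BY genre HAVING MIN(rating) >= 5.0

Result:
genre     | MIN(rating)
----------+------------
Animation | 7.9        
Sci-Fi    | 5.9        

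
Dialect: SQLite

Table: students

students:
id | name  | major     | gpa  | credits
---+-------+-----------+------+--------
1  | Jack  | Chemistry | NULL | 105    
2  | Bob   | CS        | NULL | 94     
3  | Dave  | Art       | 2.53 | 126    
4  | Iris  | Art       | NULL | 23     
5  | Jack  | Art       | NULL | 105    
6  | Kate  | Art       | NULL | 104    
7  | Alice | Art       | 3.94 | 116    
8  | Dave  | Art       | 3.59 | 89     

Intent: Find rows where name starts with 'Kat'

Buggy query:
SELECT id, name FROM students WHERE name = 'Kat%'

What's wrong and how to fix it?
Bug: Wildcards only work with LIKE; '=' treats '%' as a literal character

Fix: Use LIKE for wildcard pattern matching

Corrected query:
SELECT id, name FROM students WHERE name LIKE 'Kat%'

Result:
id | name
---+-----
6  | Kate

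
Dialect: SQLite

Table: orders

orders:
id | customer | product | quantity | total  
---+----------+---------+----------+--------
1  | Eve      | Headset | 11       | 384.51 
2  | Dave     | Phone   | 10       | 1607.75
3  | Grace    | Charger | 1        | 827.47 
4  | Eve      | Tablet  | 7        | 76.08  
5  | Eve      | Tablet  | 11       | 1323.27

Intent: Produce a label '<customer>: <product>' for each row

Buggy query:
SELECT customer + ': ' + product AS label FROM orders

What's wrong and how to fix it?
Bug: '+' is numeric addition; on text columns SQLite converts them to 0 instead of concatenating

Fix: Replace + with || to concatenate text

Corrected query:
SELECT customer || ': ' || product AS label FROM orders

Result:
label         
--------------
Eve: Headset  
Dave: Phone   
Grace: Charger
Eve: Tablet   
Eve: Tablet   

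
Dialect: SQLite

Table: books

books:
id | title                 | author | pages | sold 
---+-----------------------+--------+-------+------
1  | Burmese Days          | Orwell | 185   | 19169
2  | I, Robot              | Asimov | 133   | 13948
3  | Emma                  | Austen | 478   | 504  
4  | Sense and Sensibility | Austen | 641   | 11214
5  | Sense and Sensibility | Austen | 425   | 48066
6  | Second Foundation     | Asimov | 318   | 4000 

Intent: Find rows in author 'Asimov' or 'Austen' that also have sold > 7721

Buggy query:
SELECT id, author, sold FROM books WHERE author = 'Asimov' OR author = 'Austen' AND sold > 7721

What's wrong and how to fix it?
Bug: Without parentheses, AND is evaluated before OR, so the sold filter only applies to the 'Austen' branch

Fix: Add parentheses around the OR so the AND applies to both alternatives

Corrected query:
SELECT id, author, sold FROM books WHERE (author = 'Asimov' OR author = 'Austen') AND sold > 7721

Result:
id | author | sold 
---+--------+------
2  | Asimov | 13948
4  | Austen | 11214
5  | Austen | 48066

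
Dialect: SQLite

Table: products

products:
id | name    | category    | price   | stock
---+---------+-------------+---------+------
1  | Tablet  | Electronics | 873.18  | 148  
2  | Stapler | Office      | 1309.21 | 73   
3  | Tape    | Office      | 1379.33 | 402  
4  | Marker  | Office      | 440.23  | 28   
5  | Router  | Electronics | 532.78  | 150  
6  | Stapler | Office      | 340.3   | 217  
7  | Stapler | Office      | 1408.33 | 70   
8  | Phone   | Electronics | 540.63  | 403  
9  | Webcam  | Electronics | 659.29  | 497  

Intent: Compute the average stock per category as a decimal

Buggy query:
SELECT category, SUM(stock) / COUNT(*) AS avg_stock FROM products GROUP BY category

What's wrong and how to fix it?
Bug: SUM(stock) and COUNT(*) are both integers; the division truncates the fractional part

Fix: Multiply by 1.0 (or CAST to REAL) to force floating-point division

Corrected query:
SELECT category, SUM(stock) * 1.0 / COUNT(*) AS avg_stock FROM products GROUP BY category

Result:
category    | avg_stock
------------+----------
Electronics | 299.5    
Office      | 158      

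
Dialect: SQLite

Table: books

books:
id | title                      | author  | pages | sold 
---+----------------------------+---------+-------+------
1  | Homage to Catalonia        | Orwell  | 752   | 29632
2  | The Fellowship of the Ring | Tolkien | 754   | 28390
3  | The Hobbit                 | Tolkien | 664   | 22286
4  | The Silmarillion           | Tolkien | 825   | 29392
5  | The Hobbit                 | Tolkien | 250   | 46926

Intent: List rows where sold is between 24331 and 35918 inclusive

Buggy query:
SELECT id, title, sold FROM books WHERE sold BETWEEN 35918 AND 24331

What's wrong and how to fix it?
Bug: The bounds are reversed; BETWEEN a AND b requires a <= b to match anything

Fix: Swap the bounds so the smaller value comes first

Corrected query:
SELECT id, title, sold FROM books WHERE sold BETWEEN 24331 AND 35918

Result:
id | title                      | sold 
---+----------------------------+------
1  | Homage to Catalonia        | 29632
2  | The Fellowship of the Ring | 28390
4  | The Silmarillion           | 29392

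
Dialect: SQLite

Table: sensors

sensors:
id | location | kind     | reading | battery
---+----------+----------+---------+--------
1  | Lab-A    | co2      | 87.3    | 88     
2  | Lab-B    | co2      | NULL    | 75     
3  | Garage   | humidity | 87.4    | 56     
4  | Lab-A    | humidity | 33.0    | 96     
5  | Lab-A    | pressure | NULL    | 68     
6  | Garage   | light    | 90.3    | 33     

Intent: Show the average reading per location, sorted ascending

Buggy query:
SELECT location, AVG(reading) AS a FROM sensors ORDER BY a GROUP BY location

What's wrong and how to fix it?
Bug: GROUP BY must precede ORDER BY

Fix: Reorder: SELECT … FROM … GROUP BY … ORDER BY …

Corrected query:
SELECT location, AVG(reading) AS a FROM sensors GROUP BY location ORDER BY a

Result:
location | a    
---------+------
Lab-B    | NULL 
Lab-A    | 60.15
Garage   | 88.85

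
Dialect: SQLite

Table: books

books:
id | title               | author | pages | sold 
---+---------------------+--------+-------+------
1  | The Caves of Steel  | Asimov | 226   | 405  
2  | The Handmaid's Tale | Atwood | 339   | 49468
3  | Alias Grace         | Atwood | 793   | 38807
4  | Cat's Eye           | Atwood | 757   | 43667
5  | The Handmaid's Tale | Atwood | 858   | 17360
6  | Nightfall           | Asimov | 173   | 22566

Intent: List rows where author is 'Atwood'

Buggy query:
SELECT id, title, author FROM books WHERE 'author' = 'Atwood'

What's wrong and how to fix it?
Bug: Single quotes denote string literals in SQL; the column name is being compared as a constant string

Fix: Remove the quotes around the column name (or use double quotes for an identifier)

Corrected query:
SELECT id, title, author FROM books WHERE author = 'Atwood'

Result:
id | title               | author
---+---------------------+-------
2  | The Handmaid's Tale | Atwood
3  | Alias Grace         | Atwood
4  | Cat's Eye           | Atwood
5  | The Handmaid's Tale | Atwood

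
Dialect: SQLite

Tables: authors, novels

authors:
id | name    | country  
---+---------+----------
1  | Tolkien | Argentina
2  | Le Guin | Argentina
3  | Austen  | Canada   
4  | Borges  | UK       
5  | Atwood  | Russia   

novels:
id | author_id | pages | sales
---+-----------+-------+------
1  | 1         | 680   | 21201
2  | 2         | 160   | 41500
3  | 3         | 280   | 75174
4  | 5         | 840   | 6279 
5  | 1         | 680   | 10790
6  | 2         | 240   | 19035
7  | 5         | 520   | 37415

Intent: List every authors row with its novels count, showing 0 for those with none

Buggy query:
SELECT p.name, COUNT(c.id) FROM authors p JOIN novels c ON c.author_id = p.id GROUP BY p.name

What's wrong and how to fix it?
Bug: An inner join excludes parents with zero children

Fix: Use LEFT JOIN so parents without children still appear (COUNT(c.id) gives 0)

Corrected query:
SELECT p.name, COUNT(c.id) FROM authors p LEFT JOIN novels c ON c.author_id = p.id GROUP BY p.name

Result:
name    | COUNT(c.id)
--------+------------
Atwood  | 2          
Austen  | 1          
Borges  | 0          
Le Guin | 2          
Tolkien | 2          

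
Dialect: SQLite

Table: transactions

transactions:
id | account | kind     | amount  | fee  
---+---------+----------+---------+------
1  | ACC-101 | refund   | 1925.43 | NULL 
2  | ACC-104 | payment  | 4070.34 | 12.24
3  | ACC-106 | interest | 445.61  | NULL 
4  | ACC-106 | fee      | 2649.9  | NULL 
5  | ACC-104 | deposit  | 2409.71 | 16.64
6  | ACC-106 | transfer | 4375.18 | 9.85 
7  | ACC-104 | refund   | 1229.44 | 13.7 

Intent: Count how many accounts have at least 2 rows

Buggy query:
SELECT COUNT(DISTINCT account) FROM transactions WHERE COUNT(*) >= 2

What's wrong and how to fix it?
Bug: COUNT(*) cannot appear in WHERE; the per-group count doesn't exist yet

Fix: Group first with HAVING COUNT(*) >= 2, then COUNT the resulting groups

Corrected query:
SELECT COUNT(*) FROM (SELECT account FROM transactions GROUP BY account HAVING COUNT(*) >= 2)

Result:
COUNT(*)
--------
2       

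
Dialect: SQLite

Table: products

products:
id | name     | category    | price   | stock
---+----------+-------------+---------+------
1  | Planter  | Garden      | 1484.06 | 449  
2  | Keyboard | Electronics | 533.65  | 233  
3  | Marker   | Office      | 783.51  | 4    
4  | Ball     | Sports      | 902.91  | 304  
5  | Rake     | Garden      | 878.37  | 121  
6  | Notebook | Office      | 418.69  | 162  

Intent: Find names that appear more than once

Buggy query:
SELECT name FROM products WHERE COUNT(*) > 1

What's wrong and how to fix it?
Bug: WHERE can't reference COUNT(*); aggregates are computed after WHERE

Fix: GROUP BY name, then filter groups with HAVING COUNT(*) > 1

Corrected query:
SELECT name FROM products GROUP BY name HAVING COUNT(*) > 1

Result:
(no rows)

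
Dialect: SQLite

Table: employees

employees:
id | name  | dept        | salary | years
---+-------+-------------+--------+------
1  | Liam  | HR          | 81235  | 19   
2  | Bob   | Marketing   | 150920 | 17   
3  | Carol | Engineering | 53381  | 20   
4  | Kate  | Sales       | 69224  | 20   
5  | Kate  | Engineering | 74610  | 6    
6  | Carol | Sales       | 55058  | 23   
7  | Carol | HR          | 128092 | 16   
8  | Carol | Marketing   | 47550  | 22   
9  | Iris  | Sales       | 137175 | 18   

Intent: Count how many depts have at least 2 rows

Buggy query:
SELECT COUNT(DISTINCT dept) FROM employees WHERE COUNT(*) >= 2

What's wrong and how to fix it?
Bug: WHERE filters individual rows, not groups, so a group-level COUNT is invalid there

Fix: Use a subquery that GROUPs and filters with HAVING, then count its rows

Corrected query:
SELECT COUNT(*) FROM (SELECT dept FROM employees GROUP BY dept HAVING COUNT(*) >= 2)

Result:
COUNT(*)
--------
4       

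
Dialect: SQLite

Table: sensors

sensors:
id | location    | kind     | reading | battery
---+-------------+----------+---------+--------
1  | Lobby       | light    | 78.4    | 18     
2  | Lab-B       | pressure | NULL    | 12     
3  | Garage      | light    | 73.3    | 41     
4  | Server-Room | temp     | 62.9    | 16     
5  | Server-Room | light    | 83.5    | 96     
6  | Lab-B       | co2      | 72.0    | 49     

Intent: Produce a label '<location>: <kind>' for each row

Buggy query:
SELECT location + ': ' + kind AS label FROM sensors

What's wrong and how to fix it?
Bug: SQLite uses || for string concatenation; + coerces text to numbers (yielding 0)

Fix: Replace + with || to concatenate text

Corrected query:
SELECT location || ': ' || kind AS label FROM sensors

Result:
label             
------------------
Lobby: light      
Lab-B: pressure   
Garage: light     
Server-Room: temp 
Server-Room: light
Lab-B: co2        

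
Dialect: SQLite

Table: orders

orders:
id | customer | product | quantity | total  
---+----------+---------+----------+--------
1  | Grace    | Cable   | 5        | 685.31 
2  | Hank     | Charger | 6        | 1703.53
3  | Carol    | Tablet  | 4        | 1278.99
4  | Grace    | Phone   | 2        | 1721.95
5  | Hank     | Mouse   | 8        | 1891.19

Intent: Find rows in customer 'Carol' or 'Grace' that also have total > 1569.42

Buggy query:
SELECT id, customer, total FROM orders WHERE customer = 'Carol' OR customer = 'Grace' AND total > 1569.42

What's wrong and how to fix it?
Bug: AND binds tighter than OR, so this parses as customer = 'Carol' OR (customer = 'Grace' AND total > 1569.42)

Fix: Add parentheses around the OR so the AND applies to both alternatives

Corrected query:
SELECT id, customer, total FROM orders WHERE (customer = 'Carol' OR customer = 'Grace') AND total > 1569.42

Result:
id | customer | total  
---+----------+--------
4  | Grace    | 1721.95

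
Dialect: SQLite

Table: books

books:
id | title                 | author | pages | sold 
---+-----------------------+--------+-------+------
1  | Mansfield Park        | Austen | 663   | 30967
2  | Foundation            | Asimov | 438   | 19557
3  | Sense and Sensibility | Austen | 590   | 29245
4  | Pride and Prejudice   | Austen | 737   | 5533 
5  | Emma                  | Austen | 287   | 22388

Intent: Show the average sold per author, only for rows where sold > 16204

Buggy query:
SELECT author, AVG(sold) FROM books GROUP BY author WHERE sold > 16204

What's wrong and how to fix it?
Bug: Row-level WHERE must come before GROUP BY in the clause order

Fix: Move the WHERE clause before GROUP BY

Corrected query:
SELECT author, AVG(sold) FROM books WHERE sold > 16204 GROUP BY author

Result:
author | AVG(sold)   
-------+-------------
Asimov | 19557       
Austen | 27533.333333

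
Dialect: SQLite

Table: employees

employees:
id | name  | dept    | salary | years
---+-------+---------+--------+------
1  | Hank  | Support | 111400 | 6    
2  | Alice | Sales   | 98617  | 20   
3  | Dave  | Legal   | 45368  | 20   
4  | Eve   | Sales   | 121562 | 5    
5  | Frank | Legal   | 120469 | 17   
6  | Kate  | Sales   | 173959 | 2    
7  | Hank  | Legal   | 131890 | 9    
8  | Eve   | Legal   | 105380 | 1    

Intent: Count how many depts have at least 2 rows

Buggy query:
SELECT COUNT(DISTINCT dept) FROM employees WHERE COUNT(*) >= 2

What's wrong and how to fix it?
Bug: COUNT(*) cannot appear in WHERE; the per-group count doesn't exist yet

Fix: Group first with HAVING COUNT(*) >= 2, then COUNT the resulting groups

Corrected query:
SELECT COUNT(*) FROM (SELECT dept FROM employees GROUP BY dept HAVING COUNT(*) >= 2)

Result:
COUNT(*)
--------
2       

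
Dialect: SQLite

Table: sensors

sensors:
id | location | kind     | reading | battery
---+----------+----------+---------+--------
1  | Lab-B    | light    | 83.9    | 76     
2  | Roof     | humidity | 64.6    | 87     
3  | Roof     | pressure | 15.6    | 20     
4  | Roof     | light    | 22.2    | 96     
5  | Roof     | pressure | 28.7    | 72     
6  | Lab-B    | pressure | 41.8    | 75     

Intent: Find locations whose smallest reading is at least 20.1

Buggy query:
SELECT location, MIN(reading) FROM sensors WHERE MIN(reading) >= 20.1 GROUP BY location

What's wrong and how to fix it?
Bug: Aggregates like MIN are computed per group after WHERE runs

Fix: Use HAVING for the per-group MIN condition

Corrected query:
SELECT location, MIN(reading) FROM sensors GROUP BY location HAVING MIN(reading) >= 20.1

Result:
location | MIN(reading)
---------+-------------
Lab-B    | 41.8        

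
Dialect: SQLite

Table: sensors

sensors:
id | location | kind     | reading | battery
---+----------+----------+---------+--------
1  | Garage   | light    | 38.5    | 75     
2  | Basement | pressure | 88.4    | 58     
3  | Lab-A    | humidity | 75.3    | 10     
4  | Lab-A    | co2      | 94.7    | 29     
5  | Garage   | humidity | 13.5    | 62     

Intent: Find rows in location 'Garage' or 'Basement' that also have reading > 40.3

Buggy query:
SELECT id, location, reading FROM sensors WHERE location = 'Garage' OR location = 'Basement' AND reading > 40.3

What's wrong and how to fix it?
Bug: AND binds tighter than OR, so this parses as location = 'Garage' OR (location = 'Basement' AND reading > 40.3)

Fix: Add parentheses around the OR so the AND applies to both alternatives

Corrected query:
SELECT id, location, reading FROM sensors WHERE (location = 'Garage' OR location = 'Basement') AND reading > 40.3

Result:
id | location | reading
---+----------+--------
2  | Basement | 88.4   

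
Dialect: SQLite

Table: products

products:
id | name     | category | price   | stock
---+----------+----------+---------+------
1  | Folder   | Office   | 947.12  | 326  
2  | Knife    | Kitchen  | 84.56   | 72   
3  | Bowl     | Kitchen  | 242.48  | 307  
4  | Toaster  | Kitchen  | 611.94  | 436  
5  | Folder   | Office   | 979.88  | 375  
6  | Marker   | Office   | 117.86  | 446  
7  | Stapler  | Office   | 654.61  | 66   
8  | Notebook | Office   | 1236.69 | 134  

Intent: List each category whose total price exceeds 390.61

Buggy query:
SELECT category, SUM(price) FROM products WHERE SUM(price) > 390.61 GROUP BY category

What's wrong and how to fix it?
Bug: SUM(price) is an aggregate, but WHERE filters rows before aggregation

Fix: Use HAVING (which filters groups after aggregation) instead of WHERE

Corrected query:
SELECT category, SUM(price) FROM products GROUP BY category HAVING SUM(price) > 390.61

Result:
category | SUM(price)
---------+-----------
Kitchen  | 938.98    
Office   | 3936.16   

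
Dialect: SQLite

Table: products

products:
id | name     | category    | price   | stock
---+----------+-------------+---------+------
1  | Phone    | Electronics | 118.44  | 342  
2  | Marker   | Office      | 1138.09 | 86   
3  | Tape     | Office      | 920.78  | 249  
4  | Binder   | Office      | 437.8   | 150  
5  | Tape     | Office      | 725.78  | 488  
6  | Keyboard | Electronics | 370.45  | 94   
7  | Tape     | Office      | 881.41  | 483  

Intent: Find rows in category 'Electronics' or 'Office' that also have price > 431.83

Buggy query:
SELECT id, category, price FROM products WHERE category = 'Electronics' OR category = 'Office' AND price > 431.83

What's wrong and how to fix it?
Bug: Without parentheses, AND is evaluated before OR, so the price filter only applies to the 'Office' branch

Fix: Add parentheses around the OR so the AND applies to both alternatives

Corrected query:
SELECT id, category, price FROM products WHERE (category = 'Electronics' OR category = 'Office') AND price > 431.83

Result:
id | category | price  
---+----------+--------
2  | Office   | 1138.09
3  | Office   | 920.78 
4  | Office   | 437.8  
5  | Office   | 725.78 
7  | Office   | 881.41 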